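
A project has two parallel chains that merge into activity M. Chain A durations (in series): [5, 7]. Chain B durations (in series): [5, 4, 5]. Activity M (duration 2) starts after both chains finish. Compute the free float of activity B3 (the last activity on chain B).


ES(B3) = sum of predecessors on chain B = 9
EF(B3) = ES + duration = 9 + 5 = 14
Successor of B3 is M. ES(M) = max(sum(A), sum(B)) = max(12, 14) = 14
Free float = ES(successor) - EF(current) = 14 - 14 = 0

0


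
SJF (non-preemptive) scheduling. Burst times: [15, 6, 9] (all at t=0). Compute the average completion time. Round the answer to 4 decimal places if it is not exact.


SJF order (ascending): [6, 9, 15]
Completion times:
  Job 1: burst=6, C=6
  Job 2: burst=9, C=15
  Job 3: burst=15, C=30
Average completion = 51/3 = 17.0

17.0


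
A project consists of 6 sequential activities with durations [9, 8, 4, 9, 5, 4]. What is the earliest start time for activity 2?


Activity 2 starts after activities 1 through 1 complete.
Predecessor durations: [9]
ES = 9 = 9

9


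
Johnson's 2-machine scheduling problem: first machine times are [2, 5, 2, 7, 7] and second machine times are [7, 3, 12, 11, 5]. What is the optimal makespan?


Apply Johnson's rule:
  Group 1 (a <= b): [(1, 2, 7), (3, 2, 12), (4, 7, 11)]
  Group 2 (a > b): [(5, 7, 5), (2, 5, 3)]
Optimal job order: [1, 3, 4, 5, 2]
Schedule:
  Job 1: M1 done at 2, M2 done at 9
  Job 3: M1 done at 4, M2 done at 21
  Job 4: M1 done at 11, M2 done at 32
  Job 5: M1 done at 18, M2 done at 37
  Job 2: M1 done at 23, M2 done at 40
Makespan = 40

40


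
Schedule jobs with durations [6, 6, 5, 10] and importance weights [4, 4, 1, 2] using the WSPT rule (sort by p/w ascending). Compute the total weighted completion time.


Compute p/w ratios and sort ascending (WSPT): [(6, 4), (6, 4), (5, 1), (10, 2)]
Compute weighted completion times:
  Job (p=6,w=4): C=6, w*C=4*6=24
  Job (p=6,w=4): C=12, w*C=4*12=48
  Job (p=5,w=1): C=17, w*C=1*17=17
  Job (p=10,w=2): C=27, w*C=2*27=54
Total weighted completion time = 143

143


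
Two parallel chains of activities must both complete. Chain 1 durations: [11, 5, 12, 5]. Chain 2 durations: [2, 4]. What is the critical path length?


Path A total = 11 + 5 + 12 + 5 = 33
Path B total = 2 + 4 = 6
Critical path = longest path = max(33, 6) = 33

33


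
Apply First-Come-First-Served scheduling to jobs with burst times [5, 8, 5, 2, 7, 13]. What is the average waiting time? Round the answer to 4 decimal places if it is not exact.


FCFS order (as given): [5, 8, 5, 2, 7, 13]
Waiting times:
  Job 1: wait = 0
  Job 2: wait = 5
  Job 3: wait = 13
  Job 4: wait = 18
  Job 5: wait = 20
  Job 6: wait = 27
Sum of waiting times = 83
Average waiting time = 83/6 = 13.8333

13.8333


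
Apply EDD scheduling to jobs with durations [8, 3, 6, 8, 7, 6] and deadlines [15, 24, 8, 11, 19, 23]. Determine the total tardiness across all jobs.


Sort by due date (EDD order): [(6, 8), (8, 11), (8, 15), (7, 19), (6, 23), (3, 24)]
Compute completion times and tardiness:
  Job 1: p=6, d=8, C=6, tardiness=max(0,6-8)=0
  Job 2: p=8, d=11, C=14, tardiness=max(0,14-11)=3
  Job 3: p=8, d=15, C=22, tardiness=max(0,22-15)=7
  Job 4: p=7, d=19, C=29, tardiness=max(0,29-19)=10
  Job 5: p=6, d=23, C=35, tardiness=max(0,35-23)=12
  Job 6: p=3, d=24, C=38, tardiness=max(0,38-24)=14
Total tardiness = 46

46


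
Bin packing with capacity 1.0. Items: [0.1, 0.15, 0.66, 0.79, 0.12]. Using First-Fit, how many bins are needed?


Place items sequentially using First-Fit:
  Item 0.1 -> new Bin 1
  Item 0.15 -> Bin 1 (now 0.25)
  Item 0.66 -> Bin 1 (now 0.91)
  Item 0.79 -> new Bin 2
  Item 0.12 -> Bin 2 (now 0.91)
Total bins used = 2

2


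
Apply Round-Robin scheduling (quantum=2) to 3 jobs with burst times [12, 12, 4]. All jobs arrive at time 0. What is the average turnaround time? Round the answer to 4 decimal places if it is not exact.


Time quantum = 2
Execution trace:
  J1 runs 2 units, time = 2
  J2 runs 2 units, time = 4
  J3 runs 2 units, time = 6
  J1 runs 2 units, time = 8
  J2 runs 2 units, time = 10
  J3 runs 2 units, time = 12
  J1 runs 2 units, time = 14
  J2 runs 2 units, time = 16
  J1 runs 2 units, time = 18
  J2 runs 2 units, time = 20
  J1 runs 2 units, time = 22
  J2 runs 2 units, time = 24
  J1 runs 2 units, time = 26
  J2 runs 2 units, time = 28
Finish times: [26, 28, 12]
Average turnaround = 66/3 = 22.0

22.0


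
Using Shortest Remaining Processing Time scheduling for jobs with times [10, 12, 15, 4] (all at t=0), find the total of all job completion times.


Since all jobs arrive at t=0, SRPT equals SPT ordering.
SPT order: [4, 10, 12, 15]
Completion times:
  Job 1: p=4, C=4
  Job 2: p=10, C=14
  Job 3: p=12, C=26
  Job 4: p=15, C=41
Total completion time = 4 + 14 + 26 + 41 = 85

85


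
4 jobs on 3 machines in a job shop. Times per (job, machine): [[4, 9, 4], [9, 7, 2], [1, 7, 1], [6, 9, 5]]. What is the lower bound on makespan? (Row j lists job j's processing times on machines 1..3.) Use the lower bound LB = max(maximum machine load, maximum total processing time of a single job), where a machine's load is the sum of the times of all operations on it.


Machine loads:
  Machine 1: 4 + 9 + 1 + 6 = 20
  Machine 2: 9 + 7 + 7 + 9 = 32
  Machine 3: 4 + 2 + 1 + 5 = 12
Max machine load = 32
Job totals:
  Job 1: 17
  Job 2: 18
  Job 3: 9
  Job 4: 20
Max job total = 20
Lower bound = max(32, 20) = 32

32


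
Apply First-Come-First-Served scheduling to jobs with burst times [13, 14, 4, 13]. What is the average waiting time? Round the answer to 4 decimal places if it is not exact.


FCFS order (as given): [13, 14, 4, 13]
Waiting times:
  Job 1: wait = 0
  Job 2: wait = 13
  Job 3: wait = 27
  Job 4: wait = 31
Sum of waiting times = 71
Average waiting time = 71/4 = 17.75

17.75


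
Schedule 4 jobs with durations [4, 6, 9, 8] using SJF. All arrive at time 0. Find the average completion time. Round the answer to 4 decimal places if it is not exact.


SJF order (ascending): [4, 6, 8, 9]
Completion times:
  Job 1: burst=4, C=4
  Job 2: burst=6, C=10
  Job 3: burst=8, C=18
  Job 4: burst=9, C=27
Average completion = 59/4 = 14.75

14.75


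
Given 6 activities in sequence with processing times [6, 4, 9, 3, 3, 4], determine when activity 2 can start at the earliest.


Activity 2 starts after activities 1 through 1 complete.
Predecessor durations: [6]
ES = 6 = 6

6


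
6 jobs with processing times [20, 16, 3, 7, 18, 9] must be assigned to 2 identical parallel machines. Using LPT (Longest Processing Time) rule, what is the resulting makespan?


Sort jobs in decreasing order (LPT): [20, 18, 16, 9, 7, 3]
Assign each job to the least loaded machine:
  Machine 1: jobs [20, 9, 7], load = 36
  Machine 2: jobs [18, 16, 3], load = 37
Makespan = max load = 37

37


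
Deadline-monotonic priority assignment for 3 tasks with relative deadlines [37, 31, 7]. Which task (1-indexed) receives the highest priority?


Sort tasks by relative deadline (ascending):
  Task 3: deadline = 7
  Task 2: deadline = 31
  Task 1: deadline = 37
Priority order (highest first): [3, 2, 1]
Highest priority task = 3

3


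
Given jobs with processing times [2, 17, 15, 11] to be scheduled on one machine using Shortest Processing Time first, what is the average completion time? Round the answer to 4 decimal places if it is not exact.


Sort jobs by processing time (SPT order): [2, 11, 15, 17]
Compute completion times sequentially:
  Job 1: processing = 2, completes at 2
  Job 2: processing = 11, completes at 13
  Job 3: processing = 15, completes at 28
  Job 4: processing = 17, completes at 45
Sum of completion times = 88
Average completion time = 88/4 = 22.0

22.0


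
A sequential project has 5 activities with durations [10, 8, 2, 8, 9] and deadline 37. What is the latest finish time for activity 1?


LF(activity 1) = deadline - sum of successor durations
Successors: activities 2 through 5 with durations [8, 2, 8, 9]
Sum of successor durations = 27
LF = 37 - 27 = 10

10


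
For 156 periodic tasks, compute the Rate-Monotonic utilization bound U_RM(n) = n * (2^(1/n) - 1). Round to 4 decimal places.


Compute 2^(1/156) = 1.0044531370
Subtract 1: 1.0044531370 - 1 = 0.0044531370
Multiply by n: 156 * 0.0044531370 = 0.6946893720
Round to 4 dp: 0.6947

0.6947


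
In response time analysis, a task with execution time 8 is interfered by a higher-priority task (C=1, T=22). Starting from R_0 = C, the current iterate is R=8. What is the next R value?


R_next = C + ceil(R_prev / T_hp) * C_hp
ceil(8 / 22) = ceil(0.3636) = 1
Interference = 1 * 1 = 1
R_next = 8 + 1 = 9

9


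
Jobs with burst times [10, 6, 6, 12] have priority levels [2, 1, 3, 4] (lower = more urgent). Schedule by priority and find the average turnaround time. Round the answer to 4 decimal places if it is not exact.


Sort by priority (ascending = highest first):
Order: [(1, 6), (2, 10), (3, 6), (4, 12)]
Completion times:
  Priority 1, burst=6, C=6
  Priority 2, burst=10, C=16
  Priority 3, burst=6, C=22
  Priority 4, burst=12, C=34
Average turnaround = 78/4 = 19.5

19.5


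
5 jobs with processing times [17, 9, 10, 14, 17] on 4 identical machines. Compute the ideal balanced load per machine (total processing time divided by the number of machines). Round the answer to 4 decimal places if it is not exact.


Total processing time = 17 + 9 + 10 + 14 + 17 = 67
Number of machines = 4
Ideal balanced load = 67 / 4 = 16.75

16.75


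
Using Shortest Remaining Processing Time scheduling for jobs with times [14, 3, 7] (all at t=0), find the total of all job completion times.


Since all jobs arrive at t=0, SRPT equals SPT ordering.
SPT order: [3, 7, 14]
Completion times:
  Job 1: p=3, C=3
  Job 2: p=7, C=10
  Job 3: p=14, C=24
Total completion time = 3 + 10 + 24 = 37

37


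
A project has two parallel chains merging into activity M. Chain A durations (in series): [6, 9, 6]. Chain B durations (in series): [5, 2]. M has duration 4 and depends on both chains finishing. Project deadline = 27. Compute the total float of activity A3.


Forward pass: ES(A3) = sum of predecessors on chain A = 15
EF = ES + duration = 15 + 6 = 21
Backward pass: LF(M) = deadline = 27; LS(M) = 27 - 4 = 23
LF(A3) = LS(M) - sum(successors on chain A) = 23 - 0 = 23
LS = LF - duration = 23 - 6 = 17
Total float = LS - ES = 17 - 15 = 2

2


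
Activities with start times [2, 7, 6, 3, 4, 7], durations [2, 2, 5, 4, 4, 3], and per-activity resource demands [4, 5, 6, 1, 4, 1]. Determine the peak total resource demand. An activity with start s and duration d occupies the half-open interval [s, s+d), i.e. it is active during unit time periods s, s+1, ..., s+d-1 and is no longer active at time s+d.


Each activity i is active on [start_i, start_i + duration_i).
Compute total resource usage per time slot:
  t=0: active resources = [], total = 0
  t=1: active resources = [], total = 0
  t=2: active resources = [4], total = 4
  t=3: active resources = [4, 1], total = 5
  t=4: active resources = [1, 4], total = 5
  t=5: active resources = [1, 4], total = 5
  t=6: active resources = [6, 1, 4], total = 11
  t=7: active resources = [5, 6, 4, 1], total = 16
  t=8: active resources = [5, 6, 1], total = 12
  t=9: active resources = [6, 1], total = 7
  t=10: active resources = [6], total = 6
Peak resource demand = 16

16


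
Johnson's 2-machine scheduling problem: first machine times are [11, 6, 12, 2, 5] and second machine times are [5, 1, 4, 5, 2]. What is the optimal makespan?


Apply Johnson's rule:
  Group 1 (a <= b): [(4, 2, 5)]
  Group 2 (a > b): [(1, 11, 5), (3, 12, 4), (5, 5, 2), (2, 6, 1)]
Optimal job order: [4, 1, 3, 5, 2]
Schedule:
  Job 4: M1 done at 2, M2 done at 7
  Job 1: M1 done at 13, M2 done at 18
  Job 3: M1 done at 25, M2 done at 29
  Job 5: M1 done at 30, M2 done at 32
  Job 2: M1 done at 36, M2 done at 37
Makespan = 37

37


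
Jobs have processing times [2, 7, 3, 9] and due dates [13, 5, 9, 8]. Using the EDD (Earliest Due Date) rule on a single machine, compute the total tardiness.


Sort by due date (EDD order): [(7, 5), (9, 8), (3, 9), (2, 13)]
Compute completion times and tardiness:
  Job 1: p=7, d=5, C=7, tardiness=max(0,7-5)=2
  Job 2: p=9, d=8, C=16, tardiness=max(0,16-8)=8
  Job 3: p=3, d=9, C=19, tardiness=max(0,19-9)=10
  Job 4: p=2, d=13, C=21, tardiness=max(0,21-13)=8
Total tardiness = 28

28


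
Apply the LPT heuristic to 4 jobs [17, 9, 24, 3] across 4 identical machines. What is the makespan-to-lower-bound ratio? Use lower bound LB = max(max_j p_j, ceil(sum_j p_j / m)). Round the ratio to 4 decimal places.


LPT order: [24, 17, 9, 3]
Machine loads after assignment: [24, 17, 9, 3]
LPT makespan = 24
Lower bound = max(max_job, ceil(total/4)) = max(24, 14) = 24
Ratio = 24 / 24 = 1.0

1.0


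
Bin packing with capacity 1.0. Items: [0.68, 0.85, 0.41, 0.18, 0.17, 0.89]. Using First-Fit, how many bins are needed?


Place items sequentially using First-Fit:
  Item 0.68 -> new Bin 1
  Item 0.85 -> new Bin 2
  Item 0.41 -> new Bin 3
  Item 0.18 -> Bin 1 (now 0.86)
  Item 0.17 -> Bin 3 (now 0.58)
  Item 0.89 -> new Bin 4
Total bins used = 4

4


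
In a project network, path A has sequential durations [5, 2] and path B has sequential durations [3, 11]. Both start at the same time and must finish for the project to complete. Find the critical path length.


Path A total = 5 + 2 = 7
Path B total = 3 + 11 = 14
Critical path = longest path = max(7, 14) = 14

14


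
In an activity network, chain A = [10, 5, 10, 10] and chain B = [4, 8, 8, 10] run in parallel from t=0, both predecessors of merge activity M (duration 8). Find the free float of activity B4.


ES(B4) = sum of predecessors on chain B = 20
EF(B4) = ES + duration = 20 + 10 = 30
Successor of B4 is M. ES(M) = max(sum(A), sum(B)) = max(35, 30) = 35
Free float = ES(successor) - EF(current) = 35 - 30 = 5

5


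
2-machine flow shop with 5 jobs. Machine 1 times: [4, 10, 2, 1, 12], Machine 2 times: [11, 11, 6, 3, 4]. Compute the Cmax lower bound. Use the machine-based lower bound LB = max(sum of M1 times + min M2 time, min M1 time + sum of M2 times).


LB1 = sum(M1 times) + min(M2 times) = 29 + 3 = 32
LB2 = min(M1 times) + sum(M2 times) = 1 + 35 = 36
Lower bound = max(LB1, LB2) = max(32, 36) = 36

36


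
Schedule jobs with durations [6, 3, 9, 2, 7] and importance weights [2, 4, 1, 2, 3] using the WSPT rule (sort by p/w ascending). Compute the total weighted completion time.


Compute p/w ratios and sort ascending (WSPT): [(3, 4), (2, 2), (7, 3), (6, 2), (9, 1)]
Compute weighted completion times:
  Job (p=3,w=4): C=3, w*C=4*3=12
  Job (p=2,w=2): C=5, w*C=2*5=10
  Job (p=7,w=3): C=12, w*C=3*12=36
  Job (p=6,w=2): C=18, w*C=2*18=36
  Job (p=9,w=1): C=27, w*C=1*27=27
Total weighted completion time = 121

121


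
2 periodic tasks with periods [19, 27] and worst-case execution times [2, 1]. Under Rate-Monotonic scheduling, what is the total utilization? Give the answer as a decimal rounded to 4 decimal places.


Compute individual utilizations (exact fractions):
  Task 1: C/T = 2/19 (approx. 0.1053)
  Task 2: C/T = 1/27 (approx. 0.037)
Total utilization U = 2/19 + 1/27 = 73/513
Rounded to 4 decimal places: U = 0.1423
RM (Liu & Layland) bound for 2 tasks = 0.828427; compare with U = 73/513 (approx. 0.142300)
U <= bound, so schedulable by RM sufficient condition.

0.1423


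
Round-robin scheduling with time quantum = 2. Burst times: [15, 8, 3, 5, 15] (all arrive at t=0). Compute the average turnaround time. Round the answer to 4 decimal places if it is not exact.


Time quantum = 2
Execution trace:
  J1 runs 2 units, time = 2
  J2 runs 2 units, time = 4
  J3 runs 2 units, time = 6
  J4 runs 2 units, time = 8
  J5 runs 2 units, time = 10
  J1 runs 2 units, time = 12
  J2 runs 2 units, time = 14
  J3 runs 1 units, time = 15
  J4 runs 2 units, time = 17
  J5 runs 2 units, time = 19
  J1 runs 2 units, time = 21
  J2 runs 2 units, time = 23
  J4 runs 1 units, time = 24
  J5 runs 2 units, time = 26
  J1 runs 2 units, time = 28
  J2 runs 2 units, time = 30
  J5 runs 2 units, time = 32
  J1 runs 2 units, time = 34
  J5 runs 2 units, time = 36
  J1 runs 2 units, time = 38
  J5 runs 2 units, time = 40
  J1 runs 2 units, time = 42
  J5 runs 2 units, time = 44
  J1 runs 1 units, time = 45
  J5 runs 1 units, time = 46
Finish times: [45, 30, 15, 24, 46]
Average turnaround = 160/5 = 32.0

32.0


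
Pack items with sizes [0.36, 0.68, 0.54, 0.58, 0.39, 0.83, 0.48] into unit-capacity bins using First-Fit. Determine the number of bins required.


Place items sequentially using First-Fit:
  Item 0.36 -> new Bin 1
  Item 0.68 -> new Bin 2
  Item 0.54 -> Bin 1 (now 0.9)
  Item 0.58 -> new Bin 3
  Item 0.39 -> Bin 3 (now 0.97)
  Item 0.83 -> new Bin 4
  Item 0.48 -> new Bin 5
Total bins used = 5

5


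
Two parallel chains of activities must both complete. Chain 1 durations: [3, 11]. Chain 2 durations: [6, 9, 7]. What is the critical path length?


Path A total = 3 + 11 = 14
Path B total = 6 + 9 + 7 = 22
Critical path = longest path = max(14, 22) = 22

22


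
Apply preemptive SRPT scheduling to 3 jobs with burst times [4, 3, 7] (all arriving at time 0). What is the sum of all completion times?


Since all jobs arrive at t=0, SRPT equals SPT ordering.
SPT order: [3, 4, 7]
Completion times:
  Job 1: p=3, C=3
  Job 2: p=4, C=7
  Job 3: p=7, C=14
Total completion time = 3 + 7 + 14 = 24

24


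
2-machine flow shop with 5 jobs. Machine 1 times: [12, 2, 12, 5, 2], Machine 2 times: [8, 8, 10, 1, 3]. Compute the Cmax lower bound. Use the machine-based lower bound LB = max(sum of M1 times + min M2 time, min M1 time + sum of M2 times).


LB1 = sum(M1 times) + min(M2 times) = 33 + 1 = 34
LB2 = min(M1 times) + sum(M2 times) = 2 + 30 = 32
Lower bound = max(LB1, LB2) = max(34, 32) = 34

34


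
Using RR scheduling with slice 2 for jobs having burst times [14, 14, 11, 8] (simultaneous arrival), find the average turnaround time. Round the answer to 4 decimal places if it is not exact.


Time quantum = 2
Execution trace:
  J1 runs 2 units, time = 2
  J2 runs 2 units, time = 4
  J3 runs 2 units, time = 6
  J4 runs 2 units, time = 8
  J1 runs 2 units, time = 10
  J2 runs 2 units, time = 12
  J3 runs 2 units, time = 14
  J4 runs 2 units, time = 16
  J1 runs 2 units, time = 18
  J2 runs 2 units, time = 20
  J3 runs 2 units, time = 22
  J4 runs 2 units, time = 24
  J1 runs 2 units, time = 26
  J2 runs 2 units, time = 28
  J3 runs 2 units, time = 30
  J4 runs 2 units, time = 32
  J1 runs 2 units, time = 34
  J2 runs 2 units, time = 36
  J3 runs 2 units, time = 38
  J1 runs 2 units, time = 40
  J2 runs 2 units, time = 42
  J3 runs 1 units, time = 43
  J1 runs 2 units, time = 45
  J2 runs 2 units, time = 47
Finish times: [45, 47, 43, 32]
Average turnaround = 167/4 = 41.75

41.75


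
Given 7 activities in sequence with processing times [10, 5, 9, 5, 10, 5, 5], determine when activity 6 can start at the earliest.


Activity 6 starts after activities 1 through 5 complete.
Predecessor durations: [10, 5, 9, 5, 10]
ES = 10 + 5 + 9 + 5 + 10 = 39

39


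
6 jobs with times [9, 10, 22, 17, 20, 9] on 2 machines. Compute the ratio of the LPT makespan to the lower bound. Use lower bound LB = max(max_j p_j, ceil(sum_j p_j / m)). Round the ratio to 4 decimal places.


LPT order: [22, 20, 17, 10, 9, 9]
Machine loads after assignment: [41, 46]
LPT makespan = 46
Lower bound = max(max_job, ceil(total/2)) = max(22, 44) = 44
Ratio = 46 / 44 = 1.0455

1.0455


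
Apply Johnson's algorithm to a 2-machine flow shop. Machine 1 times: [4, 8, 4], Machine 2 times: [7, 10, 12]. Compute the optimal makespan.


Apply Johnson's rule:
  Group 1 (a <= b): [(1, 4, 7), (3, 4, 12), (2, 8, 10)]
  Group 2 (a > b): []
Optimal job order: [1, 3, 2]
Schedule:
  Job 1: M1 done at 4, M2 done at 11
  Job 3: M1 done at 8, M2 done at 23
  Job 2: M1 done at 16, M2 done at 33
Makespan = 33

33


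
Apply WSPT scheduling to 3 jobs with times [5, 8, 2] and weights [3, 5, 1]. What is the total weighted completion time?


Compute p/w ratios and sort ascending (WSPT): [(8, 5), (5, 3), (2, 1)]
Compute weighted completion times:
  Job (p=8,w=5): C=8, w*C=5*8=40
  Job (p=5,w=3): C=13, w*C=3*13=39
  Job (p=2,w=1): C=15, w*C=1*15=15
Total weighted completion time = 94

94


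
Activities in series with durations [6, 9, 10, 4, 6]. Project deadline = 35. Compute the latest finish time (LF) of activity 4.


LF(activity 4) = deadline - sum of successor durations
Successors: activities 5 through 5 with durations [6]
Sum of successor durations = 6
LF = 35 - 6 = 29

29


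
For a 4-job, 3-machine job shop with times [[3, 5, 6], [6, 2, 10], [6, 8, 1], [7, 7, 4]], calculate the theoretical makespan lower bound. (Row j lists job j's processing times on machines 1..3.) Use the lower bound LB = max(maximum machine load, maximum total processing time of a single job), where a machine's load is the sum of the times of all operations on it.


Machine loads:
  Machine 1: 3 + 6 + 6 + 7 = 22
  Machine 2: 5 + 2 + 8 + 7 = 22
  Machine 3: 6 + 10 + 1 + 4 = 21
Max machine load = 22
Job totals:
  Job 1: 14
  Job 2: 18
  Job 3: 15
  Job 4: 18
Max job total = 18
Lower bound = max(22, 18) = 22

22


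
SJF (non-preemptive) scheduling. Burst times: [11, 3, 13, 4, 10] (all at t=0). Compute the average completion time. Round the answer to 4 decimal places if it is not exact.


SJF order (ascending): [3, 4, 10, 11, 13]
Completion times:
  Job 1: burst=3, C=3
  Job 2: burst=4, C=7
  Job 3: burst=10, C=17
  Job 4: burst=11, C=28
  Job 5: burst=13, C=41
Average completion = 96/5 = 19.2

19.2


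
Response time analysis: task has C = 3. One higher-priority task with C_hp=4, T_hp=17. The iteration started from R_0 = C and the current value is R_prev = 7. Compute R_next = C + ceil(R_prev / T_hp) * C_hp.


R_next = C + ceil(R_prev / T_hp) * C_hp
ceil(7 / 17) = ceil(0.4118) = 1
Interference = 1 * 4 = 4
R_next = 3 + 4 = 7
R_next = R_prev, so the iteration has converged (response time = 7).

7


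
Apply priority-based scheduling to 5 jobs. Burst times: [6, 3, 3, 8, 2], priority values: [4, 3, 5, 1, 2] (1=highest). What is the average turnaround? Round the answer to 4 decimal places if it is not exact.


Sort by priority (ascending = highest first):
Order: [(1, 8), (2, 2), (3, 3), (4, 6), (5, 3)]
Completion times:
  Priority 1, burst=8, C=8
  Priority 2, burst=2, C=10
  Priority 3, burst=3, C=13
  Priority 4, burst=6, C=19
  Priority 5, burst=3, C=22
Average turnaround = 72/5 = 14.4

14.4


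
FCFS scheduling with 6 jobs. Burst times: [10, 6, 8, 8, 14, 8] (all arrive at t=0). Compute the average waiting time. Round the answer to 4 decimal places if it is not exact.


FCFS order (as given): [10, 6, 8, 8, 14, 8]
Waiting times:
  Job 1: wait = 0
  Job 2: wait = 10
  Job 3: wait = 16
  Job 4: wait = 24
  Job 5: wait = 32
  Job 6: wait = 46
Sum of waiting times = 128
Average waiting time = 128/6 = 21.3333

21.3333


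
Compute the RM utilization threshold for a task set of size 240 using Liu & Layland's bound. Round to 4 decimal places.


Compute 2^(1/240) = 1.0028922879
Subtract 1: 1.0028922879 - 1 = 0.0028922879
Multiply by n: 240 * 0.0028922879 = 0.6941490960
Round to 4 dp: 0.6941

0.6941


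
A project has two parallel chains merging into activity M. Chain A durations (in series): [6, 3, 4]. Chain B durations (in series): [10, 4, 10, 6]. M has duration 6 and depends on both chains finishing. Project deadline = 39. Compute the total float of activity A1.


Forward pass: ES(A1) = sum of predecessors on chain A = 0
EF = ES + duration = 0 + 6 = 6
Backward pass: LF(M) = deadline = 39; LS(M) = 39 - 6 = 33
LF(A1) = LS(M) - sum(successors on chain A) = 33 - 7 = 26
LS = LF - duration = 26 - 6 = 20
Total float = LS - ES = 20 - 0 = 20

20


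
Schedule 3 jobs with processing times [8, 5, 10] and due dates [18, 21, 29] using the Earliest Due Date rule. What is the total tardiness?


Sort by due date (EDD order): [(8, 18), (5, 21), (10, 29)]
Compute completion times and tardiness:
  Job 1: p=8, d=18, C=8, tardiness=max(0,8-18)=0
  Job 2: p=5, d=21, C=13, tardiness=max(0,13-21)=0
  Job 3: p=10, d=29, C=23, tardiness=max(0,23-29)=0
Total tardiness = 0

0


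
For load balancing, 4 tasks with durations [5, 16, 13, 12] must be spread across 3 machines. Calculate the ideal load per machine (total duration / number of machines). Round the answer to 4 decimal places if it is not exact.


Total processing time = 5 + 16 + 13 + 12 = 46
Number of machines = 3
Ideal balanced load = 46 / 3 = 15.3333

15.3333


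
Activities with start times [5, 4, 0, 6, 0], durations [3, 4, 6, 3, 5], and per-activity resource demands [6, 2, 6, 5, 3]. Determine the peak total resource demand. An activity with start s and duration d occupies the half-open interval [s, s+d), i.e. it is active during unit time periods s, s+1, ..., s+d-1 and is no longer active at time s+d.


Each activity i is active on [start_i, start_i + duration_i).
Compute total resource usage per time slot:
  t=0: active resources = [6, 3], total = 9
  t=1: active resources = [6, 3], total = 9
  t=2: active resources = [6, 3], total = 9
  t=3: active resources = [6, 3], total = 9
  t=4: active resources = [2, 6, 3], total = 11
  t=5: active resources = [6, 2, 6], total = 14
  t=6: active resources = [6, 2, 5], total = 13
  t=7: active resources = [6, 2, 5], total = 13
  t=8: active resources = [5], total = 5
Peak resource demand = 14

14


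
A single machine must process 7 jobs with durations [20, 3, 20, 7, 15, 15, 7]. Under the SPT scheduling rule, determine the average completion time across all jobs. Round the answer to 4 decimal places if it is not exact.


Sort jobs by processing time (SPT order): [3, 7, 7, 15, 15, 20, 20]
Compute completion times sequentially:
  Job 1: processing = 3, completes at 3
  Job 2: processing = 7, completes at 10
  Job 3: processing = 7, completes at 17
  Job 4: processing = 15, completes at 32
  Job 5: processing = 15, completes at 47
  Job 6: processing = 20, completes at 67
  Job 7: processing = 20, completes at 87
Sum of completion times = 263
Average completion time = 263/7 = 37.5714

37.5714


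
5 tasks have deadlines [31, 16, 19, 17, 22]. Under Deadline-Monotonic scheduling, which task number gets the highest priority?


Sort tasks by relative deadline (ascending):
  Task 2: deadline = 16
  Task 4: deadline = 17
  Task 3: deadline = 19
  Task 5: deadline = 22
  Task 1: deadline = 31
Priority order (highest first): [2, 4, 3, 5, 1]
Highest priority task = 2

2


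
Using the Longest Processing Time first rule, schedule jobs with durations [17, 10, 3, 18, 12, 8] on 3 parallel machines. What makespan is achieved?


Sort jobs in decreasing order (LPT): [18, 17, 12, 10, 8, 3]
Assign each job to the least loaded machine:
  Machine 1: jobs [18, 3], load = 21
  Machine 2: jobs [17, 8], load = 25
  Machine 3: jobs [12, 10], load = 22
Makespan = max load = 25

25


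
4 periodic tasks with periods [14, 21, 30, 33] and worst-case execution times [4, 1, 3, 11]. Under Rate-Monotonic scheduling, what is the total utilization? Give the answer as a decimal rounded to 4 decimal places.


Compute individual utilizations (exact fractions):
  Task 1: C/T = 4/14 = 2/7 (approx. 0.2857)
  Task 2: C/T = 1/21 (approx. 0.0476)
  Task 3: C/T = 3/30 = 1/10 (approx. 0.1)
  Task 4: C/T = 11/33 = 1/3 (approx. 0.3333)
Total utilization U = 2/7 + 1/21 + 1/10 + 1/3 = 23/30
Rounded to 4 decimal places: U = 0.7667
RM (Liu & Layland) bound for 4 tasks = 0.756828; compare with U = 23/30 (approx. 0.766667)
bound < U <= 1, so the RM sufficient condition is not met (inconclusive; an exact test such as response-time analysis is needed).

0.7667


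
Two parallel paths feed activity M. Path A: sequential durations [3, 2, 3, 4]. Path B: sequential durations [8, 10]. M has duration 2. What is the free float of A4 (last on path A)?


ES(A4) = sum of predecessors on chain A = 8
EF(A4) = ES + duration = 8 + 4 = 12
Successor of A4 is M. ES(M) = max(sum(A), sum(B)) = max(12, 18) = 18
Free float = ES(successor) - EF(current) = 18 - 12 = 6

6


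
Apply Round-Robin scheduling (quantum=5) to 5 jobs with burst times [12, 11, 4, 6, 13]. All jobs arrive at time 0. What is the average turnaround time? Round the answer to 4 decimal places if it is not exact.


Time quantum = 5
Execution trace:
  J1 runs 5 units, time = 5
  J2 runs 5 units, time = 10
  J3 runs 4 units, time = 14
  J4 runs 5 units, time = 19
  J5 runs 5 units, time = 24
  J1 runs 5 units, time = 29
  J2 runs 5 units, time = 34
  J4 runs 1 units, time = 35
  J5 runs 5 units, time = 40
  J1 runs 2 units, time = 42
  J2 runs 1 units, time = 43
  J5 runs 3 units, time = 46
Finish times: [42, 43, 14, 35, 46]
Average turnaround = 180/5 = 36.0

36.0


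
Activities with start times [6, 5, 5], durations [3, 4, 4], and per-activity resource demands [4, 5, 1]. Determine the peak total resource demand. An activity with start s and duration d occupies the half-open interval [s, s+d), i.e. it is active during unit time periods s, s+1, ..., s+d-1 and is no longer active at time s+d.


Each activity i is active on [start_i, start_i + duration_i).
Compute total resource usage per time slot:
  t=0: active resources = [], total = 0
  t=1: active resources = [], total = 0
  t=2: active resources = [], total = 0
  t=3: active resources = [], total = 0
  t=4: active resources = [], total = 0
  t=5: active resources = [5, 1], total = 6
  t=6: active resources = [4, 5, 1], total = 10
  t=7: active resources = [4, 5, 1], total = 10
  t=8: active resources = [4, 5, 1], total = 10
Peak resource demand = 10

10


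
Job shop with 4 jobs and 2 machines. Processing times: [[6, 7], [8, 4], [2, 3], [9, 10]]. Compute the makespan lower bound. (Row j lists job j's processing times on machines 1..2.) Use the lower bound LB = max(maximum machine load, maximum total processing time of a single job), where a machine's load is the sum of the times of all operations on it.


Machine loads:
  Machine 1: 6 + 8 + 2 + 9 = 25
  Machine 2: 7 + 4 + 3 + 10 = 24
Max machine load = 25
Job totals:
  Job 1: 13
  Job 2: 12
  Job 3: 5
  Job 4: 19
Max job total = 19
Lower bound = max(25, 19) = 25

25


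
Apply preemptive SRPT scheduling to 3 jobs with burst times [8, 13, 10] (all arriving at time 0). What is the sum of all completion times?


Since all jobs arrive at t=0, SRPT equals SPT ordering.
SPT order: [8, 10, 13]
Completion times:
  Job 1: p=8, C=8
  Job 2: p=10, C=18
  Job 3: p=13, C=31
Total completion time = 8 + 18 + 31 = 57

57


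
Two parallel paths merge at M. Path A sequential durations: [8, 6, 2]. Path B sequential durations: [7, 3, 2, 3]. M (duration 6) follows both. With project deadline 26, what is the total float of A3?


Forward pass: ES(A3) = sum of predecessors on chain A = 14
EF = ES + duration = 14 + 2 = 16
Backward pass: LF(M) = deadline = 26; LS(M) = 26 - 6 = 20
LF(A3) = LS(M) - sum(successors on chain A) = 20 - 0 = 20
LS = LF - duration = 20 - 2 = 18
Total float = LS - ES = 18 - 14 = 4

4


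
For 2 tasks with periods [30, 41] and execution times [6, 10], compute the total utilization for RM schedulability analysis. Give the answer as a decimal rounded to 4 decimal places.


Compute individual utilizations (exact fractions):
  Task 1: C/T = 6/30 = 1/5 (approx. 0.2)
  Task 2: C/T = 10/41 (approx. 0.2439)
Total utilization U = 1/5 + 10/41 = 91/205
Rounded to 4 decimal places: U = 0.4439
RM (Liu & Layland) bound for 2 tasks = 0.828427; compare with U = 91/205 (approx. 0.443902)
U <= bound, so schedulable by RM sufficient condition.

0.4439


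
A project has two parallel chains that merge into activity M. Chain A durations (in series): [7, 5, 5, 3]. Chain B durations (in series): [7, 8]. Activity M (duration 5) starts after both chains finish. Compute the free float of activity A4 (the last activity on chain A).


ES(A4) = sum of predecessors on chain A = 17
EF(A4) = ES + duration = 17 + 3 = 20
Successor of A4 is M. ES(M) = max(sum(A), sum(B)) = max(20, 15) = 20
Free float = ES(successor) - EF(current) = 20 - 20 = 0

0


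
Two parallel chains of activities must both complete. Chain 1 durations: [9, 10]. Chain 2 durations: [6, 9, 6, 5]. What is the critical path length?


Path A total = 9 + 10 = 19
Path B total = 6 + 9 + 6 + 5 = 26
Critical path = longest path = max(19, 26) = 26

26


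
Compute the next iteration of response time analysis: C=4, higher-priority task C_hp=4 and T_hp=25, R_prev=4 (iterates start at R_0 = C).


R_next = C + ceil(R_prev / T_hp) * C_hp
ceil(4 / 25) = ceil(0.16) = 1
Interference = 1 * 4 = 4
R_next = 4 + 4 = 8

8


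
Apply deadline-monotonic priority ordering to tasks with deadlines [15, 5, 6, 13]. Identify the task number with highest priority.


Sort tasks by relative deadline (ascending):
  Task 2: deadline = 5
  Task 3: deadline = 6
  Task 4: deadline = 13
  Task 1: deadline = 15
Priority order (highest first): [2, 3, 4, 1]
Highest priority task = 2

2


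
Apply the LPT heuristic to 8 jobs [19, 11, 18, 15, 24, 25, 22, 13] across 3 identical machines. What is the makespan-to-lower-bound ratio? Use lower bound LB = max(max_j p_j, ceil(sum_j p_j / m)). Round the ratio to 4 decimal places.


LPT order: [25, 24, 22, 19, 18, 15, 13, 11]
Machine loads after assignment: [53, 42, 52]
LPT makespan = 53
Lower bound = max(max_job, ceil(total/3)) = max(25, 49) = 49
Ratio = 53 / 49 = 1.0816

1.0816


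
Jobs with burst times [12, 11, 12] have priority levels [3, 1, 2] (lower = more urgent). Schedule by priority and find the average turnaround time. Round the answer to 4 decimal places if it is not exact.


Sort by priority (ascending = highest first):
Order: [(1, 11), (2, 12), (3, 12)]
Completion times:
  Priority 1, burst=11, C=11
  Priority 2, burst=12, C=23
  Priority 3, burst=12, C=35
Average turnaround = 69/3 = 23.0

23.0


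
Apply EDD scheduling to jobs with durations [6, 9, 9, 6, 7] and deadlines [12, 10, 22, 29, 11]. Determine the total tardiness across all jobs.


Sort by due date (EDD order): [(9, 10), (7, 11), (6, 12), (9, 22), (6, 29)]
Compute completion times and tardiness:
  Job 1: p=9, d=10, C=9, tardiness=max(0,9-10)=0
  Job 2: p=7, d=11, C=16, tardiness=max(0,16-11)=5
  Job 3: p=6, d=12, C=22, tardiness=max(0,22-12)=10
  Job 4: p=9, d=22, C=31, tardiness=max(0,31-22)=9
  Job 5: p=6, d=29, C=37, tardiness=max(0,37-29)=8
Total tardiness = 32

32


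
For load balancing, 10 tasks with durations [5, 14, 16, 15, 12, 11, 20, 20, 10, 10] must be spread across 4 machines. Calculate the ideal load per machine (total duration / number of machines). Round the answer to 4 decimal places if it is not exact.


Total processing time = 5 + 14 + 16 + 15 + 12 + 11 + 20 + 20 + 10 + 10 = 133
Number of machines = 4
Ideal balanced load = 133 / 4 = 33.25

33.25


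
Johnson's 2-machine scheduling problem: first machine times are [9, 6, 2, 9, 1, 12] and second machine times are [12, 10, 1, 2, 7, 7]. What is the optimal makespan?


Apply Johnson's rule:
  Group 1 (a <= b): [(5, 1, 7), (2, 6, 10), (1, 9, 12)]
  Group 2 (a > b): [(6, 12, 7), (4, 9, 2), (3, 2, 1)]
Optimal job order: [5, 2, 1, 6, 4, 3]
Schedule:
  Job 5: M1 done at 1, M2 done at 8
  Job 2: M1 done at 7, M2 done at 18
  Job 1: M1 done at 16, M2 done at 30
  Job 6: M1 done at 28, M2 done at 37
  Job 4: M1 done at 37, M2 done at 39
  Job 3: M1 done at 39, M2 done at 40
Makespan = 40

40


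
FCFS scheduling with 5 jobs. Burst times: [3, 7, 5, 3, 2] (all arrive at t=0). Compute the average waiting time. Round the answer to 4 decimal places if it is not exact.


FCFS order (as given): [3, 7, 5, 3, 2]
Waiting times:
  Job 1: wait = 0
  Job 2: wait = 3
  Job 3: wait = 10
  Job 4: wait = 15
  Job 5: wait = 18
Sum of waiting times = 46
Average waiting time = 46/5 = 9.2

9.2


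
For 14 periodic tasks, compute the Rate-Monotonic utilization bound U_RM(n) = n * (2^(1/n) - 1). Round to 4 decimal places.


Compute 2^(1/14) = 1.0507566387
Subtract 1: 1.0507566387 - 1 = 0.0507566387
Multiply by n: 14 * 0.0507566387 = 0.7105929418
Round to 4 dp: 0.7106

0.7106


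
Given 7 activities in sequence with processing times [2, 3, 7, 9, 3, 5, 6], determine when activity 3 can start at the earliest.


Activity 3 starts after activities 1 through 2 complete.
Predecessor durations: [2, 3]
ES = 2 + 3 = 5

5


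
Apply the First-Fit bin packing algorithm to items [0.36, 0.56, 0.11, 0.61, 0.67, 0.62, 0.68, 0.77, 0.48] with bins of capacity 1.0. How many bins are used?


Place items sequentially using First-Fit:
  Item 0.36 -> new Bin 1
  Item 0.56 -> Bin 1 (now 0.92)
  Item 0.11 -> new Bin 2
  Item 0.61 -> Bin 2 (now 0.72)
  Item 0.67 -> new Bin 3
  Item 0.62 -> new Bin 4
  Item 0.68 -> new Bin 5
  Item 0.77 -> new Bin 6
  Item 0.48 -> new Bin 7
Total bins used = 7

7


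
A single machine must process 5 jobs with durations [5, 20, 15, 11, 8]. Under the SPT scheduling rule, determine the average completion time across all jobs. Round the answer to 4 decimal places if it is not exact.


Sort jobs by processing time (SPT order): [5, 8, 11, 15, 20]
Compute completion times sequentially:
  Job 1: processing = 5, completes at 5
  Job 2: processing = 8, completes at 13
  Job 3: processing = 11, completes at 24
  Job 4: processing = 15, completes at 39
  Job 5: processing = 20, completes at 59
Sum of completion times = 140
Average completion time = 140/5 = 28.0

28.0


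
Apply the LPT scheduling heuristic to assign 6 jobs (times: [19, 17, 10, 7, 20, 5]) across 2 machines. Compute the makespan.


Sort jobs in decreasing order (LPT): [20, 19, 17, 10, 7, 5]
Assign each job to the least loaded machine:
  Machine 1: jobs [20, 10, 7], load = 37
  Machine 2: jobs [19, 17, 5], load = 41
Makespan = max load = 41

41


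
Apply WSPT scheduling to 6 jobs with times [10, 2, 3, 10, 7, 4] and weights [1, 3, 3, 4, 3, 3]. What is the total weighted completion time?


Compute p/w ratios and sort ascending (WSPT): [(2, 3), (3, 3), (4, 3), (7, 3), (10, 4), (10, 1)]
Compute weighted completion times:
  Job (p=2,w=3): C=2, w*C=3*2=6
  Job (p=3,w=3): C=5, w*C=3*5=15
  Job (p=4,w=3): C=9, w*C=3*9=27
  Job (p=7,w=3): C=16, w*C=3*16=48
  Job (p=10,w=4): C=26, w*C=4*26=104
  Job (p=10,w=1): C=36, w*C=1*36=36
Total weighted completion time = 236

236


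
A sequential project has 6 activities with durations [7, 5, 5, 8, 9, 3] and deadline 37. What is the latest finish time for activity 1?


LF(activity 1) = deadline - sum of successor durations
Successors: activities 2 through 6 with durations [5, 5, 8, 9, 3]
Sum of successor durations = 30
LF = 37 - 30 = 7

7


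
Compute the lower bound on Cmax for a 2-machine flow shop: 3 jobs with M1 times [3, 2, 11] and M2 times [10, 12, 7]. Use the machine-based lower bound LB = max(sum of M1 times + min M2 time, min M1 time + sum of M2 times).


LB1 = sum(M1 times) + min(M2 times) = 16 + 7 = 23
LB2 = min(M1 times) + sum(M2 times) = 2 + 29 = 31
Lower bound = max(LB1, LB2) = max(23, 31) = 31

31


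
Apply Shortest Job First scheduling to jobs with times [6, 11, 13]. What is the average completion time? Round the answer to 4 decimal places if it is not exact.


SJF order (ascending): [6, 11, 13]
Completion times:
  Job 1: burst=6, C=6
  Job 2: burst=11, C=17
  Job 3: burst=13, C=30
Average completion = 53/3 = 17.6667

17.6667


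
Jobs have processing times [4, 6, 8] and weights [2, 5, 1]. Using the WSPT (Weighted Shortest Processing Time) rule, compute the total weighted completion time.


Compute p/w ratios and sort ascending (WSPT): [(6, 5), (4, 2), (8, 1)]
Compute weighted completion times:
  Job (p=6,w=5): C=6, w*C=5*6=30
  Job (p=4,w=2): C=10, w*C=2*10=20
  Job (p=8,w=1): C=18, w*C=1*18=18
Total weighted completion time = 68

68


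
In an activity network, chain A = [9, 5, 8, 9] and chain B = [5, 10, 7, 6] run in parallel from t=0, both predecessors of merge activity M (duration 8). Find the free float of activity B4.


ES(B4) = sum of predecessors on chain B = 22
EF(B4) = ES + duration = 22 + 6 = 28
Successor of B4 is M. ES(M) = max(sum(A), sum(B)) = max(31, 28) = 31
Free float = ES(successor) - EF(current) = 31 - 28 = 3

3
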